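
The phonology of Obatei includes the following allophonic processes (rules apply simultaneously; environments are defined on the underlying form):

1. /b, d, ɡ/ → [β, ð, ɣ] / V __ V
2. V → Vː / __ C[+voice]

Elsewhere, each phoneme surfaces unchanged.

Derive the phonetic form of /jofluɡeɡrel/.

/j/ — not in any rule's target class → [j].
/o/ — between /j/ and /f/; rule 2 does not apply here → [o].
/f/ stays [f].
/l/ — not in any rule's target class → [l].
/u/ (between /l/ and /ɡ/) occurs before a voiced consonant → [uː] by rule 2.
Rule 1 applies to /ɡ/ (between /u/ and /e/: between two vowels) → [ɣ].
/e/ — between /ɡ/ and /ɡ/, before a voiced consonant — surfaces as [eː] (rule 2).
/ɡ/ (between /e/ and /r/) is in the target of rule 1 but the environment (between two vowels) is not met → [ɡ].
/r/ (between /ɡ/ and /e/) is unaffected → [r].
Rule 2 applies to /e/ (between /r/ and /l/: before a voiced consonant) → [eː].
/l/ (word-final) is unaffected → [l].

[jofluːɣeːɡreːl]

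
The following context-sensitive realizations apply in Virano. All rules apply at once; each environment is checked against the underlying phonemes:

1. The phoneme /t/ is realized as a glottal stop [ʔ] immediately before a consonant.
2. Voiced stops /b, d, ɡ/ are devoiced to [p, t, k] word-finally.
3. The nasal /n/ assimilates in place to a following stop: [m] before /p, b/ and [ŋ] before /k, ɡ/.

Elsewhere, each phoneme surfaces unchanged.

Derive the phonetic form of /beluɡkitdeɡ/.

[beluɡkiʔdek]

/b/ — word-initial; rule 2 does not apply here → [b].
/ɡ/ (between /u/ and /k/): rule 2 targets it, but not word-finally → unchanged [ɡ].
Rule 1 applies to /t/ (between /i/ and /d/: immediately before a consonant) → [ʔ].
/d/ (between /t/ and /e/): rule 2 targets it, but not word-finally → unchanged [d].
/ɡ/ (word-final): word-finally, so rule 2 applies → [k].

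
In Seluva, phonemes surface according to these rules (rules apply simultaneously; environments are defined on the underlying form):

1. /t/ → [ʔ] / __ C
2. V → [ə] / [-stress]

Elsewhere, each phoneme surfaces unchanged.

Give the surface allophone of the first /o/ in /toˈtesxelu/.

/o/ — between /t/ and /t/, in an unstressed syllable — surfaces as [ə] (rule 2).

[ə]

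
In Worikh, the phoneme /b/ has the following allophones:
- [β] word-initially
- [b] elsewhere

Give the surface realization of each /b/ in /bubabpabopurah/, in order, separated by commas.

[β], [b], [b], [b]

Occurrence 1 (position 1): word-initially → [β].
Occurrence 2 (position 3): no conditioning environment matches → elsewhere allophone [b].
Occurrence 3 (position 5): no conditioning environment matches → elsewhere allophone [b].
Occurrence 4 (position 8): no conditioning environment matches → elsewhere allophone [b].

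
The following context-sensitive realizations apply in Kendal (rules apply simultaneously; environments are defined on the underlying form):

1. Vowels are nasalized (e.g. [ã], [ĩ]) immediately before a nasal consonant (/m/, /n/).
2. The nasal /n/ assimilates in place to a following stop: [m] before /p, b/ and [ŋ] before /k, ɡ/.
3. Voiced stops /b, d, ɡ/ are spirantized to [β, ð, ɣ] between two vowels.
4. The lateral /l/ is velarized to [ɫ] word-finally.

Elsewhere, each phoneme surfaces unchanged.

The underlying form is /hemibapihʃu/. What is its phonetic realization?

/h/ stays [h].
/e/ (between /h/ and /m/) occurs before a nasal consonant → [ẽ] by rule 1.
/m/ stays [m].
/i/ (between /m/ and /b/): rule 1 targets it, but not before a nasal consonant → unchanged [i].
/b/ — between /i/ and /a/, between two vowels — surfaces as [β] (rule 3).
/a/ (between /b/ and /p/): rule 1 targets it, but not before a nasal consonant → unchanged [a].
/p/ — not in any rule's target class → [p].
/i/ (between /p/ and /h/): rule 1 targets it, but not before a nasal consonant → unchanged [i].
/h/ — not in any rule's target class → [h].
/ʃ/ stays [ʃ].
/u/ (word-final) is in the target of rule 1 but the environment (before a nasal consonant) is not met → [u].

[hẽmiβapihʃu]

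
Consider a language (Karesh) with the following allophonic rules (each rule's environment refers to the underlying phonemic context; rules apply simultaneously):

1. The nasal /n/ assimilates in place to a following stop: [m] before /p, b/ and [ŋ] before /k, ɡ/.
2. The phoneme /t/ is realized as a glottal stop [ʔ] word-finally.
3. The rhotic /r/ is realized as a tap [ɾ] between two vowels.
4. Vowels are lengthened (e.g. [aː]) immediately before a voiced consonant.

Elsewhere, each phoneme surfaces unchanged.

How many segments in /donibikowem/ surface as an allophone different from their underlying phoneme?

4

Segments that undergo a rule: /o/ → [oː] (rule 4); /i/ → [iː] (rule 4); /o/ → [oː] (rule 4); /e/ → [eː] (rule 4).
All other segments surface unchanged.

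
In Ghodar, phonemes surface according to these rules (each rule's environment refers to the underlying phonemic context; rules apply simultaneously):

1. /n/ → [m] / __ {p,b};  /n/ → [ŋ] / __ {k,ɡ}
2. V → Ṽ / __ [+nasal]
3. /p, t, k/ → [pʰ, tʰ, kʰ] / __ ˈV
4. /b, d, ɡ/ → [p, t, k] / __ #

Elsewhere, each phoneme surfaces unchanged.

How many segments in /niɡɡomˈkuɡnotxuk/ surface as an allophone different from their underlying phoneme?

2

Segments that undergo a rule: /o/ → [õ] (rule 2); /k/ → [kʰ] (rule 3).
All other segments surface unchanged.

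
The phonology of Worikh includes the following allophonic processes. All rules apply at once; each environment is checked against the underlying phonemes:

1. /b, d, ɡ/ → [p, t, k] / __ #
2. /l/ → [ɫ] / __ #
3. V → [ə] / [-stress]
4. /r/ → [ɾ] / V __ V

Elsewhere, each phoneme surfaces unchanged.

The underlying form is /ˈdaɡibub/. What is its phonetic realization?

[ˈdaɡəbəp]

/d/ — word-initial; rule 1 does not apply here → [d].
/a/ — between /d/ and /ɡ/; rule 3 does not apply here → [a].
/ɡ/ — between /a/ and /i/; rule 1 does not apply here → [ɡ].
/i/ — between /ɡ/ and /b/, in an unstressed syllable — surfaces as [ə] (rule 3).
/b/ (between /i/ and /u/) is in the target of rule 1 but the environment (word-finally) is not met → [b].
/u/ meets the environment for rule 3 (in an unstressed syllable) → [ə].
/b/ — word-final, word-finally — surfaces as [p] (rule 1).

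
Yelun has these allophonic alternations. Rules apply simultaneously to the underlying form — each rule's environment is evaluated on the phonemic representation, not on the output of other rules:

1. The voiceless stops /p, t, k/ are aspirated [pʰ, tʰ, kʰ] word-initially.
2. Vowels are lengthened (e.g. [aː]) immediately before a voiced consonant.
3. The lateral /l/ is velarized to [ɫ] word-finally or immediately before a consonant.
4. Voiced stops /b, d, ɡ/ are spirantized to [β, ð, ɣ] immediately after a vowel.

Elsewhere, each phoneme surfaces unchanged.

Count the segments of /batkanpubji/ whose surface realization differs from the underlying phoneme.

3

Segments that undergo a rule: /a/ → [aː] (rule 2); /u/ → [uː] (rule 2); /b/ → [β] (rule 4).
All other segments surface unchanged.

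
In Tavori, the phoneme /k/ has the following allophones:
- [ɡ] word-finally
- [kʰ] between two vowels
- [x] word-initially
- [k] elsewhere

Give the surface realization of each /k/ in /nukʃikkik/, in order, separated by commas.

Occurrence 1 (position 3): no conditioning environment matches → elsewhere allophone [k].
Occurrence 2 (position 6): no conditioning environment matches → elsewhere allophone [k].
Occurrence 3 (position 7): no conditioning environment matches → elsewhere allophone [k].
Occurrence 4 (position 9): word-finally → [ɡ].

[k], [k], [k], [ɡ]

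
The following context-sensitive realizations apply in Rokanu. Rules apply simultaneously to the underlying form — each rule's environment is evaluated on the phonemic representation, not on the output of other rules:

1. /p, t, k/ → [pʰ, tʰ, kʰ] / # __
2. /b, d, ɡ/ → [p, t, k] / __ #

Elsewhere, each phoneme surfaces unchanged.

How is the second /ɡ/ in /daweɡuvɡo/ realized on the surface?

[ɡ]

/ɡ/ — between /v/ and /o/; rule 2 does not apply here → [ɡ].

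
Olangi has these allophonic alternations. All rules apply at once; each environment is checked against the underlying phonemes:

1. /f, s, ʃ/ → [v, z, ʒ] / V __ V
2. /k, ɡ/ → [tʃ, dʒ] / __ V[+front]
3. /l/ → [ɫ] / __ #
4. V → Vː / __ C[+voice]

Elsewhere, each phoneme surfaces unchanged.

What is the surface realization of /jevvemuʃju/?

/j/ stays [j].
Rule 4 applies to /e/ (between /j/ and /v/: before a voiced consonant) → [eː].
/v/ — not in any rule's target class → [v].
/v/ (between /v/ and /e/): no rule targets it → [v].
/e/ — between /v/ and /m/, before a voiced consonant — surfaces as [eː] (rule 4).
/m/ stays [m].
/u/ (between /m/ and /ʃ/) is in the target of rule 4 but the environment (before a voiced consonant) is not met → [u].
/ʃ/ (between /u/ and /j/) fails the environment for rule 1, so it stays [ʃ].
/j/ (between /ʃ/ and /u/) is unaffected → [j].
/u/ — word-final; rule 4 does not apply here → [u].

[jeːvveːmuʃju]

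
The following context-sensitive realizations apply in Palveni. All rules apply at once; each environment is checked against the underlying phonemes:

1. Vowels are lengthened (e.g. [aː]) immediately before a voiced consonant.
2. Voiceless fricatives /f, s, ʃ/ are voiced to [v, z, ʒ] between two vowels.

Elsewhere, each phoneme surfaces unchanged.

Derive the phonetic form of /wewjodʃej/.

[weːwjoːdʃeːj]

/w/ (word-initial) is unaffected → [w].
/e/ (between /w/ and /w/) occurs before a voiced consonant → [eː] by rule 1.
/w/ (between /e/ and /j/): no rule targets it → [w].
/j/ — not in any rule's target class → [j].
/o/ (between /j/ and /d/) occurs before a voiced consonant → [oː] by rule 1.
/d/ (between /o/ and /ʃ/) is unaffected → [d].
/ʃ/ (between /d/ and /e/) is in the target of rule 2 but the environment (between two vowels) is not met → [ʃ].
/e/ meets the environment for rule 1 (before a voiced consonant) → [eː].
/j/ (word-final) is unaffected → [j].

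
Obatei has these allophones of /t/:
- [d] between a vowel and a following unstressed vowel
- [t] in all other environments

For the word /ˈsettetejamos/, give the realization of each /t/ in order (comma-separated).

Occurrence 1 (position 3): no conditioning environment matches → elsewhere allophone [t].
Occurrence 2 (position 4): no conditioning environment matches → elsewhere allophone [t].
Occurrence 3 (position 6): between a vowel and a following unstressed vowel → [d].

[t], [t], [d]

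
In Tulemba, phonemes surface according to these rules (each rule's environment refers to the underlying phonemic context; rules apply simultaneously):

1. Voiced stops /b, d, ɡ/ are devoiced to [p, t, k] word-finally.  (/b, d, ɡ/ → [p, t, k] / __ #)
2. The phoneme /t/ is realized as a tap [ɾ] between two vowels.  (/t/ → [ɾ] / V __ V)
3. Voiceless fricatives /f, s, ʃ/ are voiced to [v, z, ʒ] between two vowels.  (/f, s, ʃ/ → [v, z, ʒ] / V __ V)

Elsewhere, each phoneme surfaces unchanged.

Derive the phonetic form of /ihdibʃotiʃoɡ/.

[ihdibʃoɾiʒok]

/d/ (between /h/ and /i/) is in the target of rule 1 but the environment (word-finally) is not met → [d].
/b/ (between /i/ and /ʃ/): rule 1 targets it, but not word-finally → unchanged [b].
/ʃ/ — between /b/ and /o/; rule 3 does not apply here → [ʃ].
/t/ — between /o/ and /i/, between two vowels — surfaces as [ɾ] (rule 2).
/ʃ/ meets the environment for rule 3 (between two vowels) → [ʒ].
Rule 1 applies to /ɡ/ (word-final: word-finally) → [k].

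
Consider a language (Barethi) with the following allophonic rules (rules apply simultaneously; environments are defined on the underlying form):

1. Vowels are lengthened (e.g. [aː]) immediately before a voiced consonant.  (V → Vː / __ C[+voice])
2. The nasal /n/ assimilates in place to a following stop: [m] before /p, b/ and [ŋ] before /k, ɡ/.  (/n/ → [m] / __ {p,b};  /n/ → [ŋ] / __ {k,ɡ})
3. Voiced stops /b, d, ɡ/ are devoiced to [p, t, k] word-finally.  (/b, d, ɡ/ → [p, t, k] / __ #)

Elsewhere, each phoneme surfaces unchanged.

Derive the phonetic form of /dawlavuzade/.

[daːwlaːvuːzaːde]

/d/ (word-initial): rule 3 targets it, but not word-finally → unchanged [d].
Rule 1 applies to /a/ (between /d/ and /w/: before a voiced consonant) → [aː].
/w/ (between /a/ and /l/): no rule targets it → [w].
/l/ stays [l].
/a/ (between /l/ and /v/): before a voiced consonant, so rule 1 applies → [aː].
/v/ (between /a/ and /u/): no rule targets it → [v].
/u/ (between /v/ and /z/) occurs before a voiced consonant → [uː] by rule 1.
/z/ — not in any rule's target class → [z].
/a/ meets the environment for rule 1 (before a voiced consonant) → [aː].
/d/ (between /a/ and /e/) is in the target of rule 3 but the environment (word-finally) is not met → [d].
/e/ (word-final): rule 1 targets it, but not before a voiced consonant → unchanged [e].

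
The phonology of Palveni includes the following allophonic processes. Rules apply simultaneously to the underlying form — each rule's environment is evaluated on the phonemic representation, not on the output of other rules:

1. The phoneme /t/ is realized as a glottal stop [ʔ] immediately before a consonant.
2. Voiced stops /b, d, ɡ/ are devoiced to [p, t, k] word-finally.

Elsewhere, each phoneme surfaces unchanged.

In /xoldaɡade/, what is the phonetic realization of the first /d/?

[d]

/d/ — between /l/ and /a/; rule 2 does not apply here → [d].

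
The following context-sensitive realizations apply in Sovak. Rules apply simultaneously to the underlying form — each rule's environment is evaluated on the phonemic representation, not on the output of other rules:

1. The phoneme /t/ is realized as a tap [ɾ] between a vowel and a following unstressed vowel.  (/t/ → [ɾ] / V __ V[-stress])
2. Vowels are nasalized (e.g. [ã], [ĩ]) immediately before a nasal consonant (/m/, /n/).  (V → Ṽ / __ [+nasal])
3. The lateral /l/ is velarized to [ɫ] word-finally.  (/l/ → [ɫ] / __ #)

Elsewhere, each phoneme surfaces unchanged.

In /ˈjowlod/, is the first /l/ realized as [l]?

/l/ (between /w/ and /o/) fails the environment for rule 3, so it stays [l].
The actual realization is [l], which matches [l].

Yes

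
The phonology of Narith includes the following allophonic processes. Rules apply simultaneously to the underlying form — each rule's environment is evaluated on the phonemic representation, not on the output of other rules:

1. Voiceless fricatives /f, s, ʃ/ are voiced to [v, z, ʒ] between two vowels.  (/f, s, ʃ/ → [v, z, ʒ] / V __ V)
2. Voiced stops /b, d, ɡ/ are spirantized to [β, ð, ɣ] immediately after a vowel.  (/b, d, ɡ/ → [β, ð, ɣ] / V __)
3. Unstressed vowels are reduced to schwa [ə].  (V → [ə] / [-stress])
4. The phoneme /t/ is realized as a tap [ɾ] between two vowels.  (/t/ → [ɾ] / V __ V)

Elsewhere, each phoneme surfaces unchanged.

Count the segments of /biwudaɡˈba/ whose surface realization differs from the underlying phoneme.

Segments that undergo a rule: /i/ → [ə] (rule 3); /u/ → [ə] (rule 3); /d/ → [ð] (rule 2); /a/ → [ə] (rule 3); /ɡ/ → [ɣ] (rule 2).
All other segments surface unchanged.

5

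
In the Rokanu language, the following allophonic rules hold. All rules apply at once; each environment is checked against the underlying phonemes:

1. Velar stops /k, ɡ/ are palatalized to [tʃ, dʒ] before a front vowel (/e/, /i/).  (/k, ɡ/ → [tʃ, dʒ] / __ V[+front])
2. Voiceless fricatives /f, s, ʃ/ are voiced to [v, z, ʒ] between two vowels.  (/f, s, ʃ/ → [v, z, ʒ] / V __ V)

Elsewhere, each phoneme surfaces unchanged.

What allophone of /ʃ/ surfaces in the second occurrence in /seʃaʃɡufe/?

/ʃ/ (between /a/ and /ɡ/) is in the target of rule 2 but the environment (between two vowels) is not met → [ʃ].

[ʃ]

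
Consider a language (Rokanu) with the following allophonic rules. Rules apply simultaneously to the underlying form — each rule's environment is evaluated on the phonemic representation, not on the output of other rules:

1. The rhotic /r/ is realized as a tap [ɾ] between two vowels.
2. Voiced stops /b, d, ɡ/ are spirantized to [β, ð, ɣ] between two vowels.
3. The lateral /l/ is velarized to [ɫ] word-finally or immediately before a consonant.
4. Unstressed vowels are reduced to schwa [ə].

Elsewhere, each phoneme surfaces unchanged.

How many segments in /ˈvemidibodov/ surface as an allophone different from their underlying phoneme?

Segments that undergo a rule: /i/ → [ə] (rule 4); /d/ → [ð] (rule 2); /i/ → [ə] (rule 4); /b/ → [β] (rule 2); /o/ → [ə] (rule 4); /d/ → [ð] (rule 2); /o/ → [ə] (rule 4).
All other segments surface unchanged.

7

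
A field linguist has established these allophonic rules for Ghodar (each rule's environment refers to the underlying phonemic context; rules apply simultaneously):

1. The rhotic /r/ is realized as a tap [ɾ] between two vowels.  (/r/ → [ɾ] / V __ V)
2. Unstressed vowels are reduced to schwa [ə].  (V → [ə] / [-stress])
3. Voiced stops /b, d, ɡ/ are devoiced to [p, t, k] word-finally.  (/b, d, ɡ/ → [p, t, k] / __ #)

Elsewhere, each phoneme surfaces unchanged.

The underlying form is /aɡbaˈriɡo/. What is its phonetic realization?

[əɡbəˈɾiɡə]

/a/ (word-initial): in an unstressed syllable, so rule 2 applies → [ə].
/ɡ/ (between /a/ and /b/): rule 3 targets it, but not word-finally → unchanged [ɡ].
/b/ — between /ɡ/ and /a/; rule 3 does not apply here → [b].
/a/ (between /b/ and /r/): in an unstressed syllable, so rule 2 applies → [ə].
/r/ (between /a/ and /i/): between two vowels, so rule 1 applies → [ɾ].
/i/ (between /r/ and /ɡ/) fails the environment for rule 2, so it stays [i].
/ɡ/ (between /i/ and /o/) is in the target of rule 3 but the environment (word-finally) is not met → [ɡ].
/o/ (word-final) occurs in an unstressed syllable → [ə] by rule 2.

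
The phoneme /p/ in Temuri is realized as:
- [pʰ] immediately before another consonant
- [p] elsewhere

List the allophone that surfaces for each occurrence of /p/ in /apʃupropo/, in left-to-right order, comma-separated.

Occurrence 1 (position 2): immediately before another consonant → [pʰ].
Occurrence 2 (position 5): immediately before another consonant → [pʰ].
Occurrence 3 (position 8): no conditioning environment matches → elsewhere allophone [p].

[pʰ], [pʰ], [p]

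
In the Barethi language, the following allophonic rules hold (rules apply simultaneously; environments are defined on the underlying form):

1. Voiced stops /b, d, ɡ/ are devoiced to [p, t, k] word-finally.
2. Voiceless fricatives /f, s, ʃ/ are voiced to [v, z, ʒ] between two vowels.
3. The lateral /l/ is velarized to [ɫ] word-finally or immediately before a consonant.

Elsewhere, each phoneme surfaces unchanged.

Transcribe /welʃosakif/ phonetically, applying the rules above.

/w/ stays [w].
/e/ (between /w/ and /l/) is unaffected → [e].
/l/ — between /e/ and /ʃ/, word-finally or immediately before a consonant — surfaces as [ɫ] (rule 3).
/ʃ/ (between /l/ and /o/) fails the environment for rule 2, so it stays [ʃ].
/o/ — not in any rule's target class → [o].
/s/ (between /o/ and /a/): between two vowels, so rule 2 applies → [z].
/a/ — not in any rule's target class → [a].
/k/ (between /a/ and /i/): no rule targets it → [k].
/i/ — not in any rule's target class → [i].
/f/ (word-final) fails the environment for rule 2, so it stays [f].

[weɫʃozakif]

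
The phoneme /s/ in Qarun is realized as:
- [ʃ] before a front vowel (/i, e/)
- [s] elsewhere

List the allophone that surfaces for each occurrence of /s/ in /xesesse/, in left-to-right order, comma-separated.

Occurrence 1 (position 3): before a front vowel (/i, e/) → [ʃ].
Occurrence 2 (position 5): no conditioning environment matches → elsewhere allophone [s].
Occurrence 3 (position 6): before a front vowel (/i, e/) → [ʃ].

[ʃ], [s], [ʃ]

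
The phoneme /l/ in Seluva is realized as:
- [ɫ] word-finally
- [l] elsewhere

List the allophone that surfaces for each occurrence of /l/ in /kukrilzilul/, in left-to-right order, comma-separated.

Occurrence 1 (position 6): no conditioning environment matches → elsewhere allophone [l].
Occurrence 2 (position 9): no conditioning environment matches → elsewhere allophone [l].
Occurrence 3 (position 11): word-finally → [ɫ].

[l], [l], [ɫ]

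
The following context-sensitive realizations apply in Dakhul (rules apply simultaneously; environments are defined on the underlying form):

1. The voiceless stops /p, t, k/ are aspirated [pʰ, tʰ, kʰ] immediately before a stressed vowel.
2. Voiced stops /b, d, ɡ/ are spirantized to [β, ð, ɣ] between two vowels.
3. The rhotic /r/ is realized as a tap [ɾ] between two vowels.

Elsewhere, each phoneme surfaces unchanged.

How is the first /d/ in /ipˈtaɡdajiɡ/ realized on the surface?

/d/ (between /ɡ/ and /a/): rule 2 targets it, but not between two vowels → unchanged [d].

[d]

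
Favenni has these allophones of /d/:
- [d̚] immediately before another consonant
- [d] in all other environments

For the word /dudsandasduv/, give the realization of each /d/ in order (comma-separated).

Occurrence 1 (position 1): no conditioning environment matches → elsewhere allophone [d].
Occurrence 2 (position 3): immediately before another consonant → [d̚].
Occurrence 3 (position 7): no conditioning environment matches → elsewhere allophone [d].
Occurrence 4 (position 10): no conditioning environment matches → elsewhere allophone [d].

[d], [d̚], [d], [d]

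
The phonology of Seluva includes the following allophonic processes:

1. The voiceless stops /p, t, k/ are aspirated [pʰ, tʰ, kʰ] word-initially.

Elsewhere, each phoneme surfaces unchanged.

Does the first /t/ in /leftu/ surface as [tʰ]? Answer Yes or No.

/t/ — between /f/ and /u/; rule 1 does not apply here → [t].
The actual realization is [t], not [tʰ].

No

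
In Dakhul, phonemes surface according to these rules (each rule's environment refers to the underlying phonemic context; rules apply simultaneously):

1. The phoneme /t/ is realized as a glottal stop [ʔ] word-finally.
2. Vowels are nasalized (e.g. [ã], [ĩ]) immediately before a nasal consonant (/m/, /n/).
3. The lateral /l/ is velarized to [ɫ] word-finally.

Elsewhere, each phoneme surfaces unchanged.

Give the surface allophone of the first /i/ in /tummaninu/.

/i/ meets the environment for rule 2 (before a nasal consonant) → [ĩ].

[ĩ]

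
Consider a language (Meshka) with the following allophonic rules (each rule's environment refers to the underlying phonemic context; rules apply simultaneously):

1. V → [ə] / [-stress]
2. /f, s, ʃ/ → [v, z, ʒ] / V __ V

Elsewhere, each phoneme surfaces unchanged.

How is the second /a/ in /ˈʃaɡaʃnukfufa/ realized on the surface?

/a/ meets the environment for rule 1 (in an unstressed syllable) → [ə].

[ə]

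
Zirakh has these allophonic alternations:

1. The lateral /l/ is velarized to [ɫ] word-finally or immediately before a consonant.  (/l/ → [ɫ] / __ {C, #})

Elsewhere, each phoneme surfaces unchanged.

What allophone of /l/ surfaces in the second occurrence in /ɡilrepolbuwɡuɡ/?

[ɫ]

/l/ (between /o/ and /b/) occurs word-finally or immediately before a consonant → [ɫ] by rule 1.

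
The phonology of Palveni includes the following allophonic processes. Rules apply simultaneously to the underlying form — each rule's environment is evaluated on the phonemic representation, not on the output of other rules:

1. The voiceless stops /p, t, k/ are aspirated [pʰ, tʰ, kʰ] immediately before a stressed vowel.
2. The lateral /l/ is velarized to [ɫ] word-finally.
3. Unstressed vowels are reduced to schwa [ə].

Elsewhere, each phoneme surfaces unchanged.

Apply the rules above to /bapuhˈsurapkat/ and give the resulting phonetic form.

[bəpəhˈsurəpkət]

Rule 3 applies to /a/ (between /b/ and /p/: in an unstressed syllable) → [ə].
/p/ — between /a/ and /u/; rule 1 does not apply here → [p].
Rule 3 applies to /u/ (between /p/ and /h/: in an unstressed syllable) → [ə].
/u/ (between /s/ and /r/) is in the target of rule 3 but the environment (in an unstressed syllable) is not met → [u].
/a/ (between /r/ and /p/) occurs in an unstressed syllable → [ə] by rule 3.
/p/ (between /a/ and /k/) is in the target of rule 1 but the environment (immediately before a stressed vowel) is not met → [p].
/k/ (between /p/ and /a/): rule 1 targets it, but not immediately before a stressed vowel → unchanged [k].
/a/ (between /k/ and /t/) occurs in an unstressed syllable → [ə] by rule 3.
/t/ (word-final): rule 1 targets it, but not immediately before a stressed vowel → unchanged [t].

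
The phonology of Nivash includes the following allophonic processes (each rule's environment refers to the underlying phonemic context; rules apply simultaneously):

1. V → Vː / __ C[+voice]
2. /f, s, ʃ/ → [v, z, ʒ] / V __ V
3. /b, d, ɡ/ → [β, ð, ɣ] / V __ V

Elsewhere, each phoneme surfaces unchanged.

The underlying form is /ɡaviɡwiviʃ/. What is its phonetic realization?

[ɡaːviːɡwiːviʃ]

/ɡ/ (word-initial) fails the environment for rule 3, so it stays [ɡ].
/a/ meets the environment for rule 1 (before a voiced consonant) → [aː].
Rule 1 applies to /i/ (between /v/ and /ɡ/: before a voiced consonant) → [iː].
/ɡ/ (between /i/ and /w/) is in the target of rule 3 but the environment (between two vowels) is not met → [ɡ].
/i/ — between /w/ and /v/, before a voiced consonant — surfaces as [iː] (rule 1).
/i/ (between /v/ and /ʃ/) fails the environment for rule 1, so it stays [i].
/ʃ/ (word-final) is in the target of rule 2 but the environment (between two vowels) is not met → [ʃ].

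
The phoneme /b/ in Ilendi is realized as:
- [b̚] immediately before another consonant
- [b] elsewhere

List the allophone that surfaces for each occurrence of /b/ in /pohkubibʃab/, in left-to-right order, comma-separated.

Occurrence 1 (position 6): no conditioning environment matches → elsewhere allophone [b].
Occurrence 2 (position 8): immediately before another consonant → [b̚].
Occurrence 3 (position 11): no conditioning environment matches → elsewhere allophone [b].

[b], [b̚], [b]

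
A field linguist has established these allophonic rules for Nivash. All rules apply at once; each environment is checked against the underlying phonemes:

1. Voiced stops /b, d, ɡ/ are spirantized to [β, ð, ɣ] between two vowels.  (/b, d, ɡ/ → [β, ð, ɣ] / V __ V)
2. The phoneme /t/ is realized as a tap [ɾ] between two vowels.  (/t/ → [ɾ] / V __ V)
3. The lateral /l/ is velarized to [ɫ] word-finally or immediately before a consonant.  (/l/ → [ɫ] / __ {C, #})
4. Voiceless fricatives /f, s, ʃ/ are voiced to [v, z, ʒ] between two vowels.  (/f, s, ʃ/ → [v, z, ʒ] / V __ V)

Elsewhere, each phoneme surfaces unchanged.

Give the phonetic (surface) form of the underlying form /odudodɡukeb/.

[oðuðodɡukeb]

/o/ — not in any rule's target class → [o].
/d/ (between /o/ and /u/): between two vowels, so rule 1 applies → [ð].
/u/ (between /d/ and /d/): no rule targets it → [u].
/d/ — between /u/ and /o/, between two vowels — surfaces as [ð] (rule 1).
/o/ (between /d/ and /d/) is unaffected → [o].
/d/ — between /o/ and /ɡ/; rule 1 does not apply here → [d].
/ɡ/ (between /d/ and /u/) is in the target of rule 1 but the environment (between two vowels) is not met → [ɡ].
/u/ — not in any rule's target class → [u].
/k/ (between /u/ and /e/) is unaffected → [k].
/e/ stays [e].
/b/ (word-final) is in the target of rule 1 but the environment (between two vowels) is not met → [b].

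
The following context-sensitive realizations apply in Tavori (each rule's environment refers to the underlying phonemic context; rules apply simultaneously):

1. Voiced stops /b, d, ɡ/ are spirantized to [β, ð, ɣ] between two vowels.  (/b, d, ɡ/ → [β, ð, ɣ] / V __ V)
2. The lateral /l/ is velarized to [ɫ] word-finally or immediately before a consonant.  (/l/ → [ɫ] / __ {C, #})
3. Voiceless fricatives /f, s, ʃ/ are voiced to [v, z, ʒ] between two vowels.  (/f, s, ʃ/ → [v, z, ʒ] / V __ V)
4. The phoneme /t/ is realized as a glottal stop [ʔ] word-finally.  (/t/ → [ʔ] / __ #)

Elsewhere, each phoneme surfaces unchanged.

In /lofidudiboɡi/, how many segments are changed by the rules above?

5

Segments that undergo a rule: /f/ → [v] (rule 3); /d/ → [ð] (rule 1); /d/ → [ð] (rule 1); /b/ → [β] (rule 1); /ɡ/ → [ɣ] (rule 1).
All other segments surface unchanged.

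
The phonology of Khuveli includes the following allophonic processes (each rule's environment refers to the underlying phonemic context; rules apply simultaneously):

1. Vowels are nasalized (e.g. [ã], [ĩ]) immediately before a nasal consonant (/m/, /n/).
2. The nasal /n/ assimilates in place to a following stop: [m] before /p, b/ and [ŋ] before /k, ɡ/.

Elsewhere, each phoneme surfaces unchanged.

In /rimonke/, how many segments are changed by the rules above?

3

Segments that undergo a rule: /i/ → [ĩ] (rule 1); /o/ → [õ] (rule 1); /n/ → [ŋ] (rule 2).
All other segments surface unchanged.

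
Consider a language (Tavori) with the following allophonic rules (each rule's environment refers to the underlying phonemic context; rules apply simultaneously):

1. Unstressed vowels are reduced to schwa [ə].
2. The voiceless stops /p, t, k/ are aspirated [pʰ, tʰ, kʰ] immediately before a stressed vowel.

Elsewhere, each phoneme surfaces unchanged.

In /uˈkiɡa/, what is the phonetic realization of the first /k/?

/k/ — between /u/ and /i/, immediately before a stressed vowel — surfaces as [kʰ] (rule 2).

[kʰ]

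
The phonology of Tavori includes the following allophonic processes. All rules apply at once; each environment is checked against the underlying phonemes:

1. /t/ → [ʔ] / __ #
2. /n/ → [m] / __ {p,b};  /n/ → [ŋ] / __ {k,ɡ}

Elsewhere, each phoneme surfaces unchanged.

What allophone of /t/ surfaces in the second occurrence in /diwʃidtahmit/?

[ʔ]

/t/ (word-final) occurs word-finally → [ʔ] by rule 1.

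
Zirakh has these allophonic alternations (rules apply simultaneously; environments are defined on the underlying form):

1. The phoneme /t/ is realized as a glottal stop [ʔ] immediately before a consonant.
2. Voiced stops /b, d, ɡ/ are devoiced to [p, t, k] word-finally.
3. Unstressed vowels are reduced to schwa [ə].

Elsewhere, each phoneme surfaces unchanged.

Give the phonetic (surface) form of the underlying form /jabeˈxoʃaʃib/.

/j/ — not in any rule's target class → [j].
/a/ meets the environment for rule 3 (in an unstressed syllable) → [ə].
/b/ (between /a/ and /e/): rule 2 targets it, but not word-finally → unchanged [b].
Rule 3 applies to /e/ (between /b/ and /x/: in an unstressed syllable) → [ə].
/x/ (between /e/ and /o/): no rule targets it → [x].
/o/ (between /x/ and /ʃ/): rule 3 targets it, but not in an unstressed syllable → unchanged [o].
/ʃ/ — not in any rule's target class → [ʃ].
/a/ (between /ʃ/ and /ʃ/): in an unstressed syllable, so rule 3 applies → [ə].
/ʃ/ (between /a/ and /i/) is unaffected → [ʃ].
/i/ (between /ʃ/ and /b/) occurs in an unstressed syllable → [ə] by rule 3.
/b/ (word-final) occurs word-finally → [p] by rule 2.

[jəbəˈxoʃəʃəp]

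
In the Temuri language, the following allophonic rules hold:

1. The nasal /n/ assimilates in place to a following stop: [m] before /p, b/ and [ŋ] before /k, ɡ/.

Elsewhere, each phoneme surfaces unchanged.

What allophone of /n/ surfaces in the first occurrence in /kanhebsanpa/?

[n]

/n/ — between /a/ and /h/; rule 1 does not apply here → [n].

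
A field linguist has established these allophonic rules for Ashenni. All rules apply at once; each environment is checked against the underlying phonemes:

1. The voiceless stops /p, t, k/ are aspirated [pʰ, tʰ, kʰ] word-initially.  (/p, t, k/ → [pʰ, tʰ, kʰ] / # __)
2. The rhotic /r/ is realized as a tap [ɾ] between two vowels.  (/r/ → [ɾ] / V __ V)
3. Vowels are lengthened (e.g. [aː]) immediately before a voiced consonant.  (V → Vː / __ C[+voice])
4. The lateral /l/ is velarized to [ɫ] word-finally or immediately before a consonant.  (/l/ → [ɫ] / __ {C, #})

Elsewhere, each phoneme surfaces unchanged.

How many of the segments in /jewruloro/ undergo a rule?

Segments that undergo a rule: /e/ → [eː] (rule 3); /u/ → [uː] (rule 3); /o/ → [oː] (rule 3); /r/ → [ɾ] (rule 2).
All other segments surface unchanged.

4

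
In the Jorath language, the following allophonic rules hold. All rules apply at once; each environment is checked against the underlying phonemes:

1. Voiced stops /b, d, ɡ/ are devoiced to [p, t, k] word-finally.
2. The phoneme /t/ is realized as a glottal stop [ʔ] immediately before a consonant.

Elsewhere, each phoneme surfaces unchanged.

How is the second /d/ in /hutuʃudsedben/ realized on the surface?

[d]

/d/ (between /e/ and /b/): rule 1 targets it, but not word-finally → unchanged [d].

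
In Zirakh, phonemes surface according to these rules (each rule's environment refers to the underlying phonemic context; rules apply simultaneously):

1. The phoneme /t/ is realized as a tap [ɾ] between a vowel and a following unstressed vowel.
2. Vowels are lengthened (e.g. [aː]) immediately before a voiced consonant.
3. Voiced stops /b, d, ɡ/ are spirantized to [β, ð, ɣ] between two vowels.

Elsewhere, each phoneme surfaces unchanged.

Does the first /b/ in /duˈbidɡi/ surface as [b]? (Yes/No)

No

/b/ — between /u/ and /i/, between two vowels — surfaces as [β] (rule 3).
The actual realization is [β], not [b].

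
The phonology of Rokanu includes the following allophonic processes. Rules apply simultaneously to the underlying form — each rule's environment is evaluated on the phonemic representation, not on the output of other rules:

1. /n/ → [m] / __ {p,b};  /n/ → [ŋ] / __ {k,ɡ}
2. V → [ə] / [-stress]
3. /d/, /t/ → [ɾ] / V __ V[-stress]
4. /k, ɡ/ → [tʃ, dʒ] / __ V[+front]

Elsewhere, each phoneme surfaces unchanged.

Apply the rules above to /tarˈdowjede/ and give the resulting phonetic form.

[tərˈdowjəɾə]

/t/ — word-initial; rule 3 does not apply here → [t].
/a/ (between /t/ and /r/) occurs in an unstressed syllable → [ə] by rule 2.
/r/ — not in any rule's target class → [r].
/d/ — between /r/ and /o/; rule 3 does not apply here → [d].
/o/ — between /d/ and /w/; rule 2 does not apply here → [o].
/w/ — not in any rule's target class → [w].
/j/ — not in any rule's target class → [j].
/e/ (between /j/ and /d/) occurs in an unstressed syllable → [ə] by rule 2.
/d/ — between /e/ and /e/, between a vowel and a following unstressed vowel — surfaces as [ɾ] (rule 3).
/e/ meets the environment for rule 2 (in an unstressed syllable) → [ə].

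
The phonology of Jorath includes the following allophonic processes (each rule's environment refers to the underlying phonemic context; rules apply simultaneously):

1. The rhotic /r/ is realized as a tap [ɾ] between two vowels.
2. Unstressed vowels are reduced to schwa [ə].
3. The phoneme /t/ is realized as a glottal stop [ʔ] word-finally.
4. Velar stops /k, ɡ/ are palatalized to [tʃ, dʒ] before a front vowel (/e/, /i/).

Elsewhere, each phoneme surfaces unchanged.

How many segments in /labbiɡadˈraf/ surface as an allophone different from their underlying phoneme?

3

Segments that undergo a rule: /a/ → [ə] (rule 2); /i/ → [ə] (rule 2); /a/ → [ə] (rule 2).
All other segments surface unchanged.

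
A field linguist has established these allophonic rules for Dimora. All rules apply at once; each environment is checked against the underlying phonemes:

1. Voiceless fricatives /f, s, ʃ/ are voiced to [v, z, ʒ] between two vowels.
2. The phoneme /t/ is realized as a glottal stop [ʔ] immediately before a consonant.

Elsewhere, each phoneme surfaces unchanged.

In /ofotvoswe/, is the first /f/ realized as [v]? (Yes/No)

Rule 1 applies to /f/ (between /o/ and /o/: between two vowels) → [v].
The actual realization is [v], which matches [v].

Yes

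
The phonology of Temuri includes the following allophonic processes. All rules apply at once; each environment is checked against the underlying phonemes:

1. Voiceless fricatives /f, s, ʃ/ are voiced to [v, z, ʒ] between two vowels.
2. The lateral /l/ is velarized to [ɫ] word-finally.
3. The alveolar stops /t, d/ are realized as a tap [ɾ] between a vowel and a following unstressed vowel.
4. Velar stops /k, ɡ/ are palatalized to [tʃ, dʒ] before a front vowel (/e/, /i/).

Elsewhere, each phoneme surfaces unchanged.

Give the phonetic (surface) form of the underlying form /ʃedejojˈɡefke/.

[ʃeɾejojˈdʒeftʃe]

/ʃ/ (word-initial) is in the target of rule 1 but the environment (between two vowels) is not met → [ʃ].
/e/ stays [e].
Rule 3 applies to /d/ (between /e/ and /e/: between a vowel and a following unstressed vowel) → [ɾ].
/e/ stays [e].
/j/ — not in any rule's target class → [j].
/o/ — not in any rule's target class → [o].
/j/ (between /o/ and /ɡ/) is unaffected → [j].
/ɡ/ (between /j/ and /e/) occurs before a front vowel → [dʒ] by rule 4.
/e/ — not in any rule's target class → [e].
/f/ — between /e/ and /k/; rule 1 does not apply here → [f].
/k/ (between /f/ and /e/): before a front vowel, so rule 4 applies → [tʃ].
/e/ (word-final): no rule targets it → [e].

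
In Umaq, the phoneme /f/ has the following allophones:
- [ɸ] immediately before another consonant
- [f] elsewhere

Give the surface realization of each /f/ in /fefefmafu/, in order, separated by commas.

Occurrence 1 (position 1): no conditioning environment matches → elsewhere allophone [f].
Occurrence 2 (position 3): no conditioning environment matches → elsewhere allophone [f].
Occurrence 3 (position 5): immediately before another consonant → [ɸ].
Occurrence 4 (position 8): no conditioning environment matches → elsewhere allophone [f].

[f], [f], [ɸ], [f]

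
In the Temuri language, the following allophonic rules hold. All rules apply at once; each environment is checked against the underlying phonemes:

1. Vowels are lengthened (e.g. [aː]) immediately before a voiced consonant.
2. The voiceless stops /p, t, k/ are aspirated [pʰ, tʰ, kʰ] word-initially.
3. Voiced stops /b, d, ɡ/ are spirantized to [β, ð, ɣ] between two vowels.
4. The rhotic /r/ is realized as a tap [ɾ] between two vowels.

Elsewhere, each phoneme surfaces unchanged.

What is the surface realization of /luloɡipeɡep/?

[luːloːɣipeːɣep]

/l/ — not in any rule's target class → [l].
/u/ (between /l/ and /l/) occurs before a voiced consonant → [uː] by rule 1.
/l/ — not in any rule's target class → [l].
/o/ meets the environment for rule 1 (before a voiced consonant) → [oː].
/ɡ/ meets the environment for rule 3 (between two vowels) → [ɣ].
/i/ — between /ɡ/ and /p/; rule 1 does not apply here → [i].
/p/ (between /i/ and /e/) is in the target of rule 2 but the environment (word-initially) is not met → [p].
/e/ — between /p/ and /ɡ/, before a voiced consonant — surfaces as [eː] (rule 1).
Rule 3 applies to /ɡ/ (between /e/ and /e/: between two vowels) → [ɣ].
/e/ (between /ɡ/ and /p/) fails the environment for rule 1, so it stays [e].
/p/ (word-final) fails the environment for rule 2, so it stays [p].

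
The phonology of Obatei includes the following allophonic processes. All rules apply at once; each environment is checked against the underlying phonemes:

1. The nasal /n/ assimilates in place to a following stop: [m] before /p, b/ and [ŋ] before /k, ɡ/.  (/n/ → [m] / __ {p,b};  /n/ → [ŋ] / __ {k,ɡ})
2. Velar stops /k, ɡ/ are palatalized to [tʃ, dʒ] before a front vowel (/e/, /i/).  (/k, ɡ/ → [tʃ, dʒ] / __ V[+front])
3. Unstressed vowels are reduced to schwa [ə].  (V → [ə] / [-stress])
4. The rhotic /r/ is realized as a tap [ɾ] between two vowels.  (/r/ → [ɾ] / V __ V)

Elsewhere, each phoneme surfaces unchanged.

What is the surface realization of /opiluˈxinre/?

[əpələˈxinrə]

/o/ meets the environment for rule 3 (in an unstressed syllable) → [ə].
/p/ (between /o/ and /i/): no rule targets it → [p].
/i/ — between /p/ and /l/, in an unstressed syllable — surfaces as [ə] (rule 3).
/l/ stays [l].
/u/ (between /l/ and /x/) occurs in an unstressed syllable → [ə] by rule 3.
/x/ (between /u/ and /i/): no rule targets it → [x].
/i/ (between /x/ and /n/): rule 3 targets it, but not in an unstressed syllable → unchanged [i].
/n/ (between /i/ and /r/): rule 1 targets it, but not before a labial or velar stop → unchanged [n].
/r/ (between /n/ and /e/): rule 4 targets it, but not between two vowels → unchanged [r].
/e/ meets the environment for rule 3 (in an unstressed syllable) → [ə].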